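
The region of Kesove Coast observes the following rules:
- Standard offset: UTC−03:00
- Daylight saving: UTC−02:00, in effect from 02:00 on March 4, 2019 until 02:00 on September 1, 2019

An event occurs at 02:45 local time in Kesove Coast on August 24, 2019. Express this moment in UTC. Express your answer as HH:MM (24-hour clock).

Daylight saving runs 4 March – 1 September; August 24, 2019 is inside that window, so Kesove Coast is at UTC−02:00.
02:45 local + 2h = 04:45 UTC.

04:45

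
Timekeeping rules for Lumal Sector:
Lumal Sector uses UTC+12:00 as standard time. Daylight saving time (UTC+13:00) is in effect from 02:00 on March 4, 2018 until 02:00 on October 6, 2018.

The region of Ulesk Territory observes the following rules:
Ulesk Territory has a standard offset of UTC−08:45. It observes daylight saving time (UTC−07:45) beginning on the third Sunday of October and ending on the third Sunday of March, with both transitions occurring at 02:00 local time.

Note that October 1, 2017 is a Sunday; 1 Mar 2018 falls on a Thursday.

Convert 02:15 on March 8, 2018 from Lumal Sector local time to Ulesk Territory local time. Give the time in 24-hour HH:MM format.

05:30

March 8, 2018 lies within the daylight-saving period (4 March – 6 October), so Lumal Sector is on daylight time, UTC+13:00.
02:15 Lumal Sector − 13h = 13:15 UTC (rolling into the previous day, 7 March 2018).
1 October 2017 is a Sunday, so the first Sunday is October 1 and the third is October 15.
1 March 2018 is a Thursday, so the first Sunday is March 4 and the third is March 18.
At the standard offset (UTC−08:45), 13:15 UTC − 8h45m = 04:30 Ulesk Territory standard time.
The standard-time date in Ulesk Territory, March 7, 2018, falls between 15 October 2017 and 18 March 2018, so daylight saving is in effect and Ulesk Territory is at UTC−07:45.
13:15 UTC − 7h45m = 05:30 Ulesk Territory.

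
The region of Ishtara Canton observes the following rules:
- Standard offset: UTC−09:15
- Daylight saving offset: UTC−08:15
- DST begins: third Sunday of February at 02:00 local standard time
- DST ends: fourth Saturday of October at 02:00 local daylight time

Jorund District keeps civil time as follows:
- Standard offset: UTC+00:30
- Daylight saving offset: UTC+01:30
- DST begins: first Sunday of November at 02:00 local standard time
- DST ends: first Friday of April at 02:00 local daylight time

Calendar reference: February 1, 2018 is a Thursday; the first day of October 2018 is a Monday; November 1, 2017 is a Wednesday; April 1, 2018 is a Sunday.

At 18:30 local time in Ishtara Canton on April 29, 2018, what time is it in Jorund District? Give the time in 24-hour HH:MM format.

1 February 2018 is a Thursday, so the first Sunday is February 4 and the third is February 18.
1 October 2018 is a Monday, so the first Saturday is October 6 and the fourth is October 27.
April 29, 2018 lies within the daylight-saving period (18 February – 27 October), so Ishtara Canton is on daylight time, UTC−08:15.
18:30 Ishtara Canton + 8h15m = 02:45 UTC (rolling into the next day, 30 April 2018).
1 November 2017 is a Wednesday, so the first Sunday is November 5.
1 April 2018 is a Sunday, so the first Friday is April 6.
At the standard offset (UTC+00:30), 02:45 UTC + 0h30m = 03:15 Jorund District standard time.
Daylight saving runs 5 November 2017 – 6 April 2018; the standard-time date in Jorund District, April 30, 2018, is outside that window, so Jorund District is on standard time at UTC+00:30.
02:45 UTC + 0h30m = 03:15 Jorund District.

03:15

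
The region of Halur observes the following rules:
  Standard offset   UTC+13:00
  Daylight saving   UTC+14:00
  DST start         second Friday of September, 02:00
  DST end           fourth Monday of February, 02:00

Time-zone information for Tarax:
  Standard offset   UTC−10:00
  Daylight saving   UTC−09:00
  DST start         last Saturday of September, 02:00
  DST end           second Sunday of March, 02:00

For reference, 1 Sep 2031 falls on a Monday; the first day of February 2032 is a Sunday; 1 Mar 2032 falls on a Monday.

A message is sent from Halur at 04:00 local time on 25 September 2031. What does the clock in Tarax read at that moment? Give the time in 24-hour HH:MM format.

04:00

1 September 2031 is a Monday, so the first Friday is September 5 and the second is September 12.
1 February 2032 is a Sunday, so the first Monday is February 2 and the fourth is February 23.
25 September 2031 falls between 12 September 2031 and 23 February 2032, so daylight saving is in effect and Halur is at UTC+14:00.
04:00 Halur − 14h = 14:00 UTC (rolling into the previous day, 24 September 2031).
1 September 2031 is a Monday, so Saturdays fall on 6, 13, 20, 27; the last is September 27.
1 March 2032 is a Monday, so the first Sunday is March 7 and the second is March 14.
At the standard offset (UTC−10:00), 14:00 UTC − 10h = 04:00 Tarax standard time.
The standard-time date in Tarax, 24 September 2031, is outside the daylight-saving period (27 September 2031 – 14 March 2032), so Tarax is on standard time, UTC−10:00.
14:00 UTC − 10h = 04:00 Tarax.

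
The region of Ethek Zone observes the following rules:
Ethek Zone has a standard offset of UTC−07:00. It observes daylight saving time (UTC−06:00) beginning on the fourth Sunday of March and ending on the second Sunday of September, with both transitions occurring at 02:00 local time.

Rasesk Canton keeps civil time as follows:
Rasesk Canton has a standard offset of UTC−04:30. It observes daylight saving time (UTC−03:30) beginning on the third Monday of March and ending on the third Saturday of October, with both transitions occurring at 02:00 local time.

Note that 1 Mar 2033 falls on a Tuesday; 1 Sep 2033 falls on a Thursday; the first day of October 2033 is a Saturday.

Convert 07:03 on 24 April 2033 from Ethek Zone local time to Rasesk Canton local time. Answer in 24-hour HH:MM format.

09:33

1 March 2033 is a Tuesday, so the first Sunday is March 6 and the fourth is March 27.
1 September 2033 is a Thursday, so the first Sunday is September 4 and the second is September 11.
24 April 2033 lies within the daylight-saving period (27 March – 11 September), so Ethek Zone is on daylight time, UTC−06:00.
07:03 Ethek Zone + 6h = 13:03 UTC.
1 March 2033 is a Tuesday, so the first Monday is March 7 and the third is March 21.
1 October 2033 is a Saturday, so the first Saturday is October 1 and the third is October 15.
At the standard offset (UTC−04:30), 13:03 UTC − 4h30m = 08:33 Rasesk Canton standard time.
The standard-time date in Rasesk Canton, 24 April 2033, falls between 21 March and 15 October, so daylight saving is in effect and Rasesk Canton is at UTC−03:30.
13:03 UTC − 3h30m = 09:33 Rasesk Canton.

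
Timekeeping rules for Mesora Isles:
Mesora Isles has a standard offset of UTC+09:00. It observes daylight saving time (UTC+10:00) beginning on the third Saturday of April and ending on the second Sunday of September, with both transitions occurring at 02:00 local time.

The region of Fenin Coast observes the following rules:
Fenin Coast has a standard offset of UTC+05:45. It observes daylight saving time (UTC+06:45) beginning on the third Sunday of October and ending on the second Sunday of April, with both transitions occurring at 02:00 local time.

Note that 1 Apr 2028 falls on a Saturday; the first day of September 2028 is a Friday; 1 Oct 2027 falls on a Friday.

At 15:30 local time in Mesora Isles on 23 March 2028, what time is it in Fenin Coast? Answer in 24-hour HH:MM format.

13:15

1 April 2028 is a Saturday, so the first Saturday is April 1 and the third is April 15.
1 September 2028 is a Friday, so the first Sunday is September 3 and the second is September 10.
23 March 2028 does not fall between 15 April and 10 September, so daylight saving is not in effect and Mesora Isles is at UTC+09:00.
15:30 Mesora Isles − 9h = 06:30 UTC.
1 October 2027 is a Friday, so the first Sunday is October 3 and the third is October 17.
1 April 2028 is a Saturday, so the first Sunday is April 2 and the second is April 9.
At the standard offset (UTC+05:45), 06:30 UTC + 5h45m = 12:15 Fenin Coast standard time.
Daylight saving runs 17 October 2027 – 9 April 2028; the standard-time date in Fenin Coast, 23 March 2028, is inside that window, so Fenin Coast is at UTC+06:45.
06:30 UTC + 6h45m = 13:15 Fenin Coast.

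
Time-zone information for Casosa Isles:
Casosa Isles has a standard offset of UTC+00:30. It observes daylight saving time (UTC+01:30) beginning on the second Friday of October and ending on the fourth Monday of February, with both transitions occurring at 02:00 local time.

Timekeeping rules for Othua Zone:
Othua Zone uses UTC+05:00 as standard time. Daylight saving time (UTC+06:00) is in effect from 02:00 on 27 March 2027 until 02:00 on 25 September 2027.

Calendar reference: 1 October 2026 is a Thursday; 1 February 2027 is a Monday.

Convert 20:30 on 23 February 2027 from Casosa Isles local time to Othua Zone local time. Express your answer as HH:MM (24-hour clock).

01:00

1 October 2026 is a Thursday, so the first Friday is October 2 and the second is October 9.
1 February 2027 is a Monday, so the first Monday is February 1 and the fourth is February 22.
Daylight saving runs 9 October 2026 – 22 February 2027; 23 February 2027 is outside that window, so Casosa Isles is on standard time at UTC+00:30.
20:30 Casosa Isles − 0h30m = 20:00 UTC.
At the standard offset (UTC+05:00), 20:00 UTC + 5h = 01:00 Othua Zone standard time (rolling into the next day, 24 February 2027).
Daylight saving runs 27 March – 25 September; the standard-time date in Othua Zone, 24 February 2027, is outside that window, so Othua Zone is on standard time at UTC+05:00.
20:00 UTC + 5h = 01:00 Othua Zone (rolling into the next day, 24 February 2027).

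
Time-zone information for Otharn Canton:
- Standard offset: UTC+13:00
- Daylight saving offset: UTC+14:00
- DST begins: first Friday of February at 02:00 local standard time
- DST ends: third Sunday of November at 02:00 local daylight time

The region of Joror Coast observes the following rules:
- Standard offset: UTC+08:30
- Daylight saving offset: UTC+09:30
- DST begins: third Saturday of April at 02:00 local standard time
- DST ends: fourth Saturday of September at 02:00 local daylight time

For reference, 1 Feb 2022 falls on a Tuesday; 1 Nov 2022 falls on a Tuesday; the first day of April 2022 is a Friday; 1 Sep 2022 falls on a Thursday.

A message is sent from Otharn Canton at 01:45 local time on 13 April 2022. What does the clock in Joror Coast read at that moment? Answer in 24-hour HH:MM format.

20:15

1 February 2022 is a Tuesday, so the first Friday is February 4.
1 November 2022 is a Tuesday, so the first Sunday is November 6 and the third is November 20.
13 April 2022 falls between 4 February and 20 November, so daylight saving is in effect and Otharn Canton is at UTC+14:00.
01:45 Otharn Canton − 14h = 11:45 UTC (rolling into the previous day, 12 April 2022).
1 April 2022 is a Friday, so the first Saturday is April 2 and the third is April 16.
1 September 2022 is a Thursday, so the first Saturday is September 3 and the fourth is September 24.
At the standard offset (UTC+08:30), 11:45 UTC + 8h30m = 20:15 Joror Coast standard time.
Daylight saving runs 16 April – 24 September; the standard-time date in Joror Coast, 12 April 2022, is outside that window, so Joror Coast is on standard time at UTC+08:30.
11:45 UTC + 8h30m = 20:15 Joror Coast.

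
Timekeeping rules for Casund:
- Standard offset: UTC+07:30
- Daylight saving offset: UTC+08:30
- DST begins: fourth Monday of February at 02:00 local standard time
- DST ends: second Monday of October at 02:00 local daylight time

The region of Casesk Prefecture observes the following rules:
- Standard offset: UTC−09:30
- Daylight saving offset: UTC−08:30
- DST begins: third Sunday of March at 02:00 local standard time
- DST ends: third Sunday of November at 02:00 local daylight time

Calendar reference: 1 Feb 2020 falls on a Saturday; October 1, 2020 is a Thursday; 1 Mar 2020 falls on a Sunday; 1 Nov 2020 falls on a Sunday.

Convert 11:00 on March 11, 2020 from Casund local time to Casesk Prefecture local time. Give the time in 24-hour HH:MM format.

17:00

1 February 2020 is a Saturday, so the first Monday is February 3 and the fourth is February 24.
1 October 2020 is a Thursday, so the first Monday is October 5 and the second is October 12.
March 11, 2020 lies within the daylight-saving period (24 February – 12 October), so Casund is on daylight time, UTC+08:30.
11:00 Casund − 8h30m = 02:30 UTC.
1 March 2020 is a Sunday, so the first Sunday is March 1 and the third is March 15.
1 November 2020 is a Sunday, so the first Sunday is November 1 and the third is November 15.
At the standard offset (UTC−09:30), 02:30 UTC − 9h30m = 17:00 Casesk Prefecture standard time (rolling into the previous day, 10 March 2020).
The standard-time date in Casesk Prefecture, March 10, 2020, does not fall between 15 March and 15 November, so daylight saving is not in effect and Casesk Prefecture is at UTC−09:30.
02:30 UTC − 9h30m = 17:00 Casesk Prefecture (rolling into the previous day, 10 March 2020).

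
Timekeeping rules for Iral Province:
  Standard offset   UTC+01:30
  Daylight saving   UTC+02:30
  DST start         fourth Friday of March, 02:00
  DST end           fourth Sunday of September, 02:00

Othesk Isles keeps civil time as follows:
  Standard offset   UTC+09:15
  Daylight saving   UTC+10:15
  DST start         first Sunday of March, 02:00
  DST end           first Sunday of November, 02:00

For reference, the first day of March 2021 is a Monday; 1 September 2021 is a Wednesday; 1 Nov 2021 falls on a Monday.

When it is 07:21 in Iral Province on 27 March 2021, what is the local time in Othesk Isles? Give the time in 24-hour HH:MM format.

15:06

1 March 2021 is a Monday, so the first Friday is March 5 and the fourth is March 26.
1 September 2021 is a Wednesday, so the first Sunday is September 5 and the fourth is September 26.
27 March 2021 lies within the daylight-saving period (26 March – 26 September), so Iral Province is on daylight time, UTC+02:30.
07:21 Iral Province − 2h30m = 04:51 UTC.
1 March 2021 is a Monday, so the first Sunday is March 7.
1 November 2021 is a Monday, so the first Sunday is November 7.
At the standard offset (UTC+09:15), 04:51 UTC + 9h15m = 14:06 Othesk Isles standard time.
The standard-time date in Othesk Isles, 27 March 2021, lies within the daylight-saving period (7 March – 7 November), so Othesk Isles is on daylight time, UTC+10:15.
04:51 UTC + 10h15m = 15:06 Othesk Isles.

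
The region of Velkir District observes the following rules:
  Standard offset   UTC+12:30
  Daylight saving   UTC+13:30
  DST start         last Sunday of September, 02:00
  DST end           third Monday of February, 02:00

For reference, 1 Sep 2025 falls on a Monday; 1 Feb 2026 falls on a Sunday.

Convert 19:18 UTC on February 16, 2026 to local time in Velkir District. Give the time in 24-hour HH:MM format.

07:48

1 September 2025 is a Monday, so Sundays fall on 7, 14, 21, 28; the last is September 28.
1 February 2026 is a Sunday, so the first Monday is February 2 and the third is February 16.
At the standard offset (UTC+12:30), 19:18 UTC + 12h30m = 07:48 Velkir District standard time (rolling into the next day, 17 February 2026).
The standard-time date in Velkir District, February 17, 2026, does not fall between 28 September 2025 and 16 February 2026, so daylight saving is not in effect and Velkir District is at UTC+12:30.
19:18 UTC + 12h30m = 07:48 local (rolling into the next day, 17 February 2026).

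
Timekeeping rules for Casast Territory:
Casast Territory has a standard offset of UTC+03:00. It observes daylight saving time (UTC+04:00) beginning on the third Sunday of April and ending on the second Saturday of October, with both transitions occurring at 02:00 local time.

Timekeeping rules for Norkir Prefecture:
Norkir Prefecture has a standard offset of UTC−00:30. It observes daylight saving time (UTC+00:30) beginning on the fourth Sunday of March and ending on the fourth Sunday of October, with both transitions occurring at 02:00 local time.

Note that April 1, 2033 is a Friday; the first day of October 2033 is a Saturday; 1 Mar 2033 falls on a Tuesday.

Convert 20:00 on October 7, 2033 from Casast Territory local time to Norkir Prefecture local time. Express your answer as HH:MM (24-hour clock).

1 April 2033 is a Friday, so the first Sunday is April 3 and the third is April 17.
1 October 2033 is a Saturday, so the first Saturday is October 1 and the second is October 8.
Daylight saving runs 17 April – 8 October; October 7, 2033 is inside that window, so Casast Territory is at UTC+04:00.
20:00 Casast Territory − 4h = 16:00 UTC.
1 March 2033 is a Tuesday, so the first Sunday is March 6 and the fourth is March 27.
1 October 2033 is a Saturday, so the first Sunday is October 2 and the fourth is October 23.
At the standard offset (UTC−00:30), 16:00 UTC − 0h30m = 15:30 Norkir Prefecture standard time.
Daylight saving runs 27 March – 23 October; the standard-time date in Norkir Prefecture, October 7, 2033, is inside that window, so Norkir Prefecture is at UTC+00:30.
16:00 UTC + 0h30m = 16:30 Norkir Prefecture.

16:30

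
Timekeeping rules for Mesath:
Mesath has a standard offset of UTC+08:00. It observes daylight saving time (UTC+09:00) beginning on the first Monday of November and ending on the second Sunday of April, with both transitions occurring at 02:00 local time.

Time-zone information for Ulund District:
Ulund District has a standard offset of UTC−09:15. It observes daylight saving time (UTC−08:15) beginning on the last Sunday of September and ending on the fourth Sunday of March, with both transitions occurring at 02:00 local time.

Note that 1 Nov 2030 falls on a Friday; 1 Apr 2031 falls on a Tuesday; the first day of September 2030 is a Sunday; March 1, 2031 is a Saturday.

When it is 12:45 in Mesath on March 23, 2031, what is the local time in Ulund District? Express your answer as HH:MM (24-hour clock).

1 November 2030 is a Friday, so the first Monday is November 4.
1 April 2031 is a Tuesday, so the first Sunday is April 6 and the second is April 13.
March 23, 2031 falls between 4 November 2030 and 13 April 2031, so daylight saving is in effect and Mesath is at UTC+09:00.
12:45 Mesath − 9h = 03:45 UTC.
1 September 2030 is a Sunday, so Sundays fall on 1, 8, 15, 22, 29; the last is September 29.
1 March 2031 is a Saturday, so the first Sunday is March 2 and the fourth is March 23.
At the standard offset (UTC−09:15), 03:45 UTC − 9h15m = 18:30 Ulund District standard time (rolling into the previous day, 22 March 2031).
The standard-time date in Ulund District, March 22, 2031, lies within the daylight-saving period (29 September 2030 – 23 March 2031), so Ulund District is on daylight time, UTC−08:15.
03:45 UTC − 8h15m = 19:30 Ulund District (rolling into the previous day, 22 March 2031).

19:30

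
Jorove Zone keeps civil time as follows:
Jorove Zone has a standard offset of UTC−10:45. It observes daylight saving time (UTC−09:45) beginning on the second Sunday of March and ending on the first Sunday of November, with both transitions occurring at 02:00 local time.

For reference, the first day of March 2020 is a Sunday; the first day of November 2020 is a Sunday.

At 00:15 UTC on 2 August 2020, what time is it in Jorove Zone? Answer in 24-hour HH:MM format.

1 March 2020 is a Sunday, so the first Sunday is March 1 and the second is March 8.
1 November 2020 is a Sunday, so the first Sunday is November 1.
At the standard offset (UTC−10:45), 00:15 UTC − 10h45m = 13:30 Jorove Zone standard time (rolling into the previous day, 1 August 2020).
The standard-time date in Jorove Zone, 1 August 2020, lies within the daylight-saving period (8 March – 1 November), so Jorove Zone is on daylight time, UTC−09:45.
00:15 UTC − 9h45m = 14:30 local (rolling into the previous day, 1 August 2020).

14:30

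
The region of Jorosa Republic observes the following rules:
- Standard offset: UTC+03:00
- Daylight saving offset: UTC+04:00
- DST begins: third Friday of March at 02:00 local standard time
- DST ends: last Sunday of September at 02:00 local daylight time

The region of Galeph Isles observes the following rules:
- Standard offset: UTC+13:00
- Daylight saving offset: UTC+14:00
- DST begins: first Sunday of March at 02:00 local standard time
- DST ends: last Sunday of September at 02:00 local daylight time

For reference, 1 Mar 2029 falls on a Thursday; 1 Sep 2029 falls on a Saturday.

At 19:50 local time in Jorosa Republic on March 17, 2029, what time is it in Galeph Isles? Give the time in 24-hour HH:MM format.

05:50

1 March 2029 is a Thursday, so the first Friday is March 2 and the third is March 16.
1 September 2029 is a Saturday, so Sundays fall on 2, 9, 16, 23, 30; the last is September 30.
March 17, 2029 lies within the daylight-saving period (16 March – 30 September), so Jorosa Republic is on daylight time, UTC+04:00.
19:50 Jorosa Republic − 4h = 15:50 UTC.
1 March 2029 is a Thursday, so the first Sunday is March 4.
1 September 2029 is a Saturday, so Sundays fall on 2, 9, 16, 23, 30; the last is September 30.
At the standard offset (UTC+13:00), 15:50 UTC + 13h = 04:50 Galeph Isles standard time (rolling into the next day, 18 March 2029).
Daylight saving runs 4 March – 30 September; the standard-time date in Galeph Isles, March 18, 2029, is inside that window, so Galeph Isles is at UTC+14:00.
15:50 UTC + 14h = 05:50 Galeph Isles (rolling into the next day, 18 March 2029).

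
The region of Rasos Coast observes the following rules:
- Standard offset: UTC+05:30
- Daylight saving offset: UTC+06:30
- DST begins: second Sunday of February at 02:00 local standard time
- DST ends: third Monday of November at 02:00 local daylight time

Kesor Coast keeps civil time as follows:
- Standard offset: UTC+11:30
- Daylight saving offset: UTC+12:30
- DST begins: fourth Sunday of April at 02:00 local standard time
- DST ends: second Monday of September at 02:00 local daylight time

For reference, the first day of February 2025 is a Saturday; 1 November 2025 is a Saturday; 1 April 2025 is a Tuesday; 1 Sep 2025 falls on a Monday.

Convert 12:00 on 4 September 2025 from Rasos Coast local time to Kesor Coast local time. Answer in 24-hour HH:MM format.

1 February 2025 is a Saturday, so the first Sunday is February 2 and the second is February 9.
1 November 2025 is a Saturday, so the first Monday is November 3 and the third is November 17.
4 September 2025 falls between 9 February and 17 November, so daylight saving is in effect and Rasos Coast is at UTC+06:30.
12:00 Rasos Coast − 6h30m = 05:30 UTC.
1 April 2025 is a Tuesday, so the first Sunday is April 6 and the fourth is April 27.
1 September 2025 is a Monday, so the first Monday is September 1 and the second is September 8.
At the standard offset (UTC+11:30), 05:30 UTC + 11h30m = 17:00 Kesor Coast standard time.
The standard-time date in Kesor Coast, 4 September 2025, falls between 27 April and 8 September, so daylight saving is in effect and Kesor Coast is at UTC+12:30.
05:30 UTC + 12h30m = 18:00 Kesor Coast.

18:00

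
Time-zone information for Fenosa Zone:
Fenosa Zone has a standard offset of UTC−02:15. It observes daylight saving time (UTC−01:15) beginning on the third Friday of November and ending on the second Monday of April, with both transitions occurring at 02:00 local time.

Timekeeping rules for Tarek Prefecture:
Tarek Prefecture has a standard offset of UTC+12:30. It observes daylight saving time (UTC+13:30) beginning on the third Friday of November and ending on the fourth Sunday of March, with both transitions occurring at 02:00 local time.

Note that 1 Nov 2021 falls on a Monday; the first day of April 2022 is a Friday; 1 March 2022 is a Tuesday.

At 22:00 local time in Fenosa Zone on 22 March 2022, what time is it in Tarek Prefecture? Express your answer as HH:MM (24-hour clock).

12:45

1 November 2021 is a Monday, so the first Friday is November 5 and the third is November 19.
1 April 2022 is a Friday, so the first Monday is April 4 and the second is April 11.
22 March 2022 lies within the daylight-saving period (19 November 2021 – 11 April 2022), so Fenosa Zone is on daylight time, UTC−01:15.
22:00 Fenosa Zone + 1h15m = 23:15 UTC.
1 November 2021 is a Monday, so the first Friday is November 5 and the third is November 19.
1 March 2022 is a Tuesday, so the first Sunday is March 6 and the fourth is March 27.
At the standard offset (UTC+12:30), 23:15 UTC + 12h30m = 11:45 Tarek Prefecture standard time (rolling into the next day, 23 March 2022).
The standard-time date in Tarek Prefecture, 23 March 2022, lies within the daylight-saving period (19 November 2021 – 27 March 2022), so Tarek Prefecture is on daylight time, UTC+13:30.
23:15 UTC + 13h30m = 12:45 Tarek Prefecture (rolling into the next day, 23 March 2022).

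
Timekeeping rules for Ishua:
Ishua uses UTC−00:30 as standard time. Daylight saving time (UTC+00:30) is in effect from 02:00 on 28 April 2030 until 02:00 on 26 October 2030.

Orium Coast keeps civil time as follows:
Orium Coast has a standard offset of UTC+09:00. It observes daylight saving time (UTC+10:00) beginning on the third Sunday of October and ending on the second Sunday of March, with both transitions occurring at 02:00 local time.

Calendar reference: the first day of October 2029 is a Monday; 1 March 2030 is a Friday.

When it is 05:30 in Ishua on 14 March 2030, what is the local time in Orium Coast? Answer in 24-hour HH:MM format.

15:00

Daylight saving runs 28 April – 26 October; 14 March 2030 is outside that window, so Ishua is on standard time at UTC−00:30.
05:30 Ishua + 0h30m = 06:00 UTC.
1 October 2029 is a Monday, so the first Sunday is October 7 and the third is October 21.
1 March 2030 is a Friday, so the first Sunday is March 3 and the second is March 10.
At the standard offset (UTC+09:00), 06:00 UTC + 9h = 15:00 Orium Coast standard time.
The standard-time date in Orium Coast, 14 March 2030, does not fall between 21 October 2029 and 10 March 2030, so daylight saving is not in effect and Orium Coast is at UTC+09:00.
06:00 UTC + 9h = 15:00 Orium Coast.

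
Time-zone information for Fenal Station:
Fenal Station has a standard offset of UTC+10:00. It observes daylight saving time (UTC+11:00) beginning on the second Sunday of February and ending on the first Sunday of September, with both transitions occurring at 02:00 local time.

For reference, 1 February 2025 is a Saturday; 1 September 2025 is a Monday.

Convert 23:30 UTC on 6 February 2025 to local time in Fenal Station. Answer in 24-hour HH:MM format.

09:30

1 February 2025 is a Saturday, so the first Sunday is February 2 and the second is February 9.
1 September 2025 is a Monday, so the first Sunday is September 7.
At the standard offset (UTC+10:00), 23:30 UTC + 10h = 09:30 Fenal Station standard time (rolling into the next day, 7 February 2025).
The standard-time date in Fenal Station, 7 February 2025, does not fall between 9 February and 7 September, so daylight saving is not in effect and Fenal Station is at UTC+10:00.
23:30 UTC + 10h = 09:30 local (rolling into the next day, 7 February 2025).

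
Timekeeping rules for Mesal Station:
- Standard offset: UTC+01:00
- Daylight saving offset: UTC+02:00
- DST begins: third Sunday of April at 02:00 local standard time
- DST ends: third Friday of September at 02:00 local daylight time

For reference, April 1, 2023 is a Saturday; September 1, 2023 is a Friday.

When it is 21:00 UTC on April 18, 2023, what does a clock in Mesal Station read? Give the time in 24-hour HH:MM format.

1 April 2023 is a Saturday, so the first Sunday is April 2 and the third is April 16.
1 September 2023 is a Friday, so the first Friday is September 1 and the third is September 15.
At the standard offset (UTC+01:00), 21:00 UTC + 1h = 22:00 Mesal Station standard time.
The standard-time date in Mesal Station, April 18, 2023, lies within the daylight-saving period (16 April – 15 September), so Mesal Station is on daylight time, UTC+02:00.
21:00 UTC + 2h = 23:00 local.

23:00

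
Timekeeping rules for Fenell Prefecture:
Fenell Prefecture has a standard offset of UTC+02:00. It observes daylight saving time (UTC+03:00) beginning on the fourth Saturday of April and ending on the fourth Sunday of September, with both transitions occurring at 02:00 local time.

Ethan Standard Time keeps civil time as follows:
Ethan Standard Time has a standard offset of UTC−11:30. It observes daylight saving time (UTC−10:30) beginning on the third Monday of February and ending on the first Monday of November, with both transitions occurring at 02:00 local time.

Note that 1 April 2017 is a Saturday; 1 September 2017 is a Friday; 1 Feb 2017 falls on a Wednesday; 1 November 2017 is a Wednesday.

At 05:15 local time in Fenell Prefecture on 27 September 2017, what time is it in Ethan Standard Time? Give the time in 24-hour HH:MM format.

1 April 2017 is a Saturday, so the first Saturday is April 1 and the fourth is April 22.
1 September 2017 is a Friday, so the first Sunday is September 3 and the fourth is September 24.
27 September 2017 is outside the daylight-saving period (22 April – 24 September), so Fenell Prefecture is on standard time, UTC+02:00.
05:15 Fenell Prefecture − 2h = 03:15 UTC.
1 February 2017 is a Wednesday, so the first Monday is February 6 and the third is February 20.
1 November 2017 is a Wednesday, so the first Monday is November 6.
At the standard offset (UTC−11:30), 03:15 UTC − 11h30m = 15:45 Ethan Standard Time standard time (rolling into the previous day, 26 September 2017).
The standard-time date in Ethan Standard Time, 26 September 2017, lies within the daylight-saving period (20 February – 6 November), so Ethan Standard Time is on daylight time, UTC−10:30.
03:15 UTC − 10h30m = 16:45 Ethan Standard Time (rolling into the previous day, 26 September 2017).

16:45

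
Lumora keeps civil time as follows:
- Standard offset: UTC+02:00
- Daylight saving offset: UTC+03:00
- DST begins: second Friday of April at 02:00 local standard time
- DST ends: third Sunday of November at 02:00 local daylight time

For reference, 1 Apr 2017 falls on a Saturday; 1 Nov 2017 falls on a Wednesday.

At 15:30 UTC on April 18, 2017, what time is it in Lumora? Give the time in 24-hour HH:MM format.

18:30

1 April 2017 is a Saturday, so the first Friday is April 7 and the second is April 14.
1 November 2017 is a Wednesday, so the first Sunday is November 5 and the third is November 19.
At the standard offset (UTC+02:00), 15:30 UTC + 2h = 17:30 Lumora standard time.
The standard-time date in Lumora, April 18, 2017, lies within the daylight-saving period (14 April – 19 November), so Lumora is on daylight time, UTC+03:00.
15:30 UTC + 3h = 18:30 local.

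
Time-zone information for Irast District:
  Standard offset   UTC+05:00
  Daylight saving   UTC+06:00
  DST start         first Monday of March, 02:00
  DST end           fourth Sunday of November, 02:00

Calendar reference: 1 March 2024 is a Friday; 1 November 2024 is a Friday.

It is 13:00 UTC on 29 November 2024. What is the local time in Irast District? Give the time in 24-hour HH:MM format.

1 March 2024 is a Friday, so the first Monday is March 4.
1 November 2024 is a Friday, so the first Sunday is November 3 and the fourth is November 24.
At the standard offset (UTC+05:00), 13:00 UTC + 5h = 18:00 Irast District standard time.
Daylight saving runs 4 March – 24 November; the standard-time date in Irast District, 29 November 2024, is outside that window, so Irast District is on standard time at UTC+05:00.
13:00 UTC + 5h = 18:00 local.

18:00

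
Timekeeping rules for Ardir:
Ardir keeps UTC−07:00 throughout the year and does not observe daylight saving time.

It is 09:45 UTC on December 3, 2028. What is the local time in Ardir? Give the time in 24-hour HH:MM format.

02:45

Ardir has no daylight saving, so its offset is UTC−07:00 year-round.
09:45 UTC − 7h = 02:45 local.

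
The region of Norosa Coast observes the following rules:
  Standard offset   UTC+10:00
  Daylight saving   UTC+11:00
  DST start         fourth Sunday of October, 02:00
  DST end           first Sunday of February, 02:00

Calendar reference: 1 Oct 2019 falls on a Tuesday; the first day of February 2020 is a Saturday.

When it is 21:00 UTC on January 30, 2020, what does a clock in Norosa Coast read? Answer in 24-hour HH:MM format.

08:00

1 October 2019 is a Tuesday, so the first Sunday is October 6 and the fourth is October 27.
1 February 2020 is a Saturday, so the first Sunday is February 2.
At the standard offset (UTC+10:00), 21:00 UTC + 10h = 07:00 Norosa Coast standard time (rolling into the next day, 31 January 2020).
The standard-time date in Norosa Coast, January 31, 2020, falls between 27 October 2019 and 2 February 2020, so daylight saving is in effect and Norosa Coast is at UTC+11:00.
21:00 UTC + 11h = 08:00 local (rolling into the next day, 31 January 2020).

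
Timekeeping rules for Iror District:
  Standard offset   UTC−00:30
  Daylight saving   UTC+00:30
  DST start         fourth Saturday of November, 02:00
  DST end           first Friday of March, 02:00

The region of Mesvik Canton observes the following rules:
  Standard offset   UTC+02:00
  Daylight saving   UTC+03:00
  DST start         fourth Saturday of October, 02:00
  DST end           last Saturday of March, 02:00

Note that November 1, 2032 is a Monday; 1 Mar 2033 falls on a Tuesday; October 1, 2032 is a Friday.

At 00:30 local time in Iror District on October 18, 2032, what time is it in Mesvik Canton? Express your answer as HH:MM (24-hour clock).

1 November 2032 is a Monday, so the first Saturday is November 6 and the fourth is November 27.
1 March 2033 is a Tuesday, so the first Friday is March 4.
October 18, 2032 is outside the daylight-saving period (27 November 2032 – 4 March 2033), so Iror District is on standard time, UTC−00:30.
00:30 Iror District + 0h30m = 01:00 UTC.
1 October 2032 is a Friday, so the first Saturday is October 2 and the fourth is October 23.
1 March 2033 is a Tuesday, so Saturdays fall on 5, 12, 19, 26; the last is March 26.
At the standard offset (UTC+02:00), 01:00 UTC + 2h = 03:00 Mesvik Canton standard time.
Daylight saving runs 23 October 2032 – 26 March 2033; the standard-time date in Mesvik Canton, October 18, 2032, is outside that window, so Mesvik Canton is on standard time at UTC+02:00.
01:00 UTC + 2h = 03:00 Mesvik Canton.

03:00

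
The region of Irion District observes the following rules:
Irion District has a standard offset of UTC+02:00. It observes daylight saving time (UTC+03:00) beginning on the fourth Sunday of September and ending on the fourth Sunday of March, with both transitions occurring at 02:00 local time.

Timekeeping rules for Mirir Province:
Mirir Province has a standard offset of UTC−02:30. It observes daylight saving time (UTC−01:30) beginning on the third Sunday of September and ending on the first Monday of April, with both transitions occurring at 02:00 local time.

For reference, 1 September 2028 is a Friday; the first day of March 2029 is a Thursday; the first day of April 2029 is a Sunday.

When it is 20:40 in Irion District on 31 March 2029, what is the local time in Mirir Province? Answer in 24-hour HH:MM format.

1 September 2028 is a Friday, so the first Sunday is September 3 and the fourth is September 24.
1 March 2029 is a Thursday, so the first Sunday is March 4 and the fourth is March 25.
31 March 2029 does not fall between 24 September 2028 and 25 March 2029, so daylight saving is not in effect and Irion District is at UTC+02:00.
20:40 Irion District − 2h = 18:40 UTC.
1 September 2028 is a Friday, so the first Sunday is September 3 and the third is September 17.
1 April 2029 is a Sunday, so the first Monday is April 2.
At the standard offset (UTC−02:30), 18:40 UTC − 2h30m = 16:10 Mirir Province standard time.
The standard-time date in Mirir Province, 31 March 2029, falls between 17 September 2028 and 2 April 2029, so daylight saving is in effect and Mirir Province is at UTC−01:30.
18:40 UTC − 1h30m = 17:10 Mirir Province.

17:10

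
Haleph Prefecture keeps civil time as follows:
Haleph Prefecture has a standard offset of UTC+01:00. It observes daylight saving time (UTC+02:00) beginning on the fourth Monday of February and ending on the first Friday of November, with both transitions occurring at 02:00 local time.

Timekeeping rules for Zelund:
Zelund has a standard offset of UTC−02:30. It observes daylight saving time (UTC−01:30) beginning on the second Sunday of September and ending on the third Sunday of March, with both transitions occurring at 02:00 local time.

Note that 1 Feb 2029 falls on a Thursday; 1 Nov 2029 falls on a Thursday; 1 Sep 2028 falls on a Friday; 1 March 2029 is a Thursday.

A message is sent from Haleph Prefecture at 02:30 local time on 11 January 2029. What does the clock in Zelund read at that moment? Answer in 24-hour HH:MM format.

00:00

1 February 2029 is a Thursday, so the first Monday is February 5 and the fourth is February 26.
1 November 2029 is a Thursday, so the first Friday is November 2.
11 January 2029 does not fall between 26 February and 2 November, so daylight saving is not in effect and Haleph Prefecture is at UTC+01:00.
02:30 Haleph Prefecture − 1h = 01:30 UTC.
1 September 2028 is a Friday, so the first Sunday is September 3 and the second is September 10.
1 March 2029 is a Thursday, so the first Sunday is March 4 and the third is March 18.
At the standard offset (UTC−02:30), 01:30 UTC − 2h30m = 23:00 Zelund standard time (rolling into the previous day, 10 January 2029).
Daylight saving runs 10 September 2028 – 18 March 2029; the standard-time date in Zelund, 10 January 2029, is inside that window, so Zelund is at UTC−01:30.
01:30 UTC − 1h30m = 00:00 Zelund.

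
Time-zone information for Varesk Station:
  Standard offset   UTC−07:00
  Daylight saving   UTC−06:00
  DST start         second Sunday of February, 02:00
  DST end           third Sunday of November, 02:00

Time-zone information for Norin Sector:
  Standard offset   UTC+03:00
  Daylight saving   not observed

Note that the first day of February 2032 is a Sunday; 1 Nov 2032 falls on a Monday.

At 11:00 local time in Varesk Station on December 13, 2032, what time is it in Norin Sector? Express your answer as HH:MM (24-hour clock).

21:00

1 February 2032 is a Sunday, so the first Sunday is February 1 and the second is February 8.
1 November 2032 is a Monday, so the first Sunday is November 7 and the third is November 21.
December 13, 2032 is outside the daylight-saving period (8 February – 21 November), so Varesk Station is on standard time, UTC−07:00.
11:00 Varesk Station + 7h = 18:00 UTC.
Norin Sector stays on UTC+03:00 all year.
18:00 UTC + 3h = 21:00 Norin Sector.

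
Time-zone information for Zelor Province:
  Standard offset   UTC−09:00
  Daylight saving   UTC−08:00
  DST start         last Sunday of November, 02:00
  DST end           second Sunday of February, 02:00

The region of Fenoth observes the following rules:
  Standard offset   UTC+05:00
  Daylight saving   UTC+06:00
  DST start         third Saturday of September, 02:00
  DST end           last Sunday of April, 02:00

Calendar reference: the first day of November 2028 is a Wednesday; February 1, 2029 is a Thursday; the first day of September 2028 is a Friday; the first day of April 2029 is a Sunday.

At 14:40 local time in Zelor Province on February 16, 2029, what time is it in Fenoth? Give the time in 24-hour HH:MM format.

05:40

1 November 2028 is a Wednesday, so Sundays fall on 5, 12, 19, 26; the last is November 26.
1 February 2029 is a Thursday, so the first Sunday is February 4 and the second is February 11.
Daylight saving runs 26 November 2028 – 11 February 2029; February 16, 2029 is outside that window, so Zelor Province is on standard time at UTC−09:00.
14:40 Zelor Province + 9h = 23:40 UTC.
1 September 2028 is a Friday, so the first Saturday is September 2 and the third is September 16.
1 April 2029 is a Sunday, so Sundays fall on 1, 8, 15, 22, 29; the last is April 29.
At the standard offset (UTC+05:00), 23:40 UTC + 5h = 04:40 Fenoth standard time (rolling into the next day, 17 February 2029).
Daylight saving runs 16 September 2028 – 29 April 2029; the standard-time date in Fenoth, February 17, 2029, is inside that window, so Fenoth is at UTC+06:00.
23:40 UTC + 6h = 05:40 Fenoth (rolling into the next day, 17 February 2029).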